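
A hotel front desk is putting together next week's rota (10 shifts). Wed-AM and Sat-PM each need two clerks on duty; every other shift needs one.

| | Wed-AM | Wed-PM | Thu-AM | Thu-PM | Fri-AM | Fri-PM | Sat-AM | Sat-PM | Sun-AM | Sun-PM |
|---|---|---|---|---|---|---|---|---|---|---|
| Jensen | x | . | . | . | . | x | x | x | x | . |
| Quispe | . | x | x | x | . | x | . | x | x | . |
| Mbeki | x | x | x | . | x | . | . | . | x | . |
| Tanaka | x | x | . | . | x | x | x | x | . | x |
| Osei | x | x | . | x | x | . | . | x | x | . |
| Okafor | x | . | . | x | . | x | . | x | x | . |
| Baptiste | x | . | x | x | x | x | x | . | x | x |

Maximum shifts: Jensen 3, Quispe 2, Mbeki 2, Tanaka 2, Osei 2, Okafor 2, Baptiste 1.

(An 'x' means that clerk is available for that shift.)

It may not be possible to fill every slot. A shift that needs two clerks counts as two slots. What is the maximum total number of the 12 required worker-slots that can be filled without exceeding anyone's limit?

Total capacity across all clerks is 3+2+2+2+2+2+1 = 14, and 12 slots are needed, so at most 12 can be filled.
An assignment achieving 12: Wed-AM→Mbeki+Osei, Wed-PM→Quispe, Thu-AM→Quispe, Thu-PM→Osei, Fri-AM→Mbeki, Fri-PM→Jensen, Sat-AM→Jensen, Sat-PM→Jensen+Tanaka, Sun-AM→Okafor, Sun-PM→Tanaka.
Loads: Jensen 3/3, Quispe 2/2, Mbeki 2/2, Tanaka 2/2, Osei 2/2, Okafor 1/2, Baptiste 0/1.

12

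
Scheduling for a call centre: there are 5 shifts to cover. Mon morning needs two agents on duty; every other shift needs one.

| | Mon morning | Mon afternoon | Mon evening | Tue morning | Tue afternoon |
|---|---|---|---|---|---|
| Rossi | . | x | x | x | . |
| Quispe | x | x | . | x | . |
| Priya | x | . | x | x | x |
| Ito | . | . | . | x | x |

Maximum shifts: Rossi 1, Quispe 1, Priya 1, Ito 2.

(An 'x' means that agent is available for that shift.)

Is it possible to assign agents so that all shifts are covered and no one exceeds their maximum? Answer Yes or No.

No

Shifts {Mon morning, Mon afternoon, Mon evening} need 4 worker-slots in total, but the agents available for any of those shifts (Rossi, Quispe, and Priya) can supply at most 3 among them. So no valid schedule exists.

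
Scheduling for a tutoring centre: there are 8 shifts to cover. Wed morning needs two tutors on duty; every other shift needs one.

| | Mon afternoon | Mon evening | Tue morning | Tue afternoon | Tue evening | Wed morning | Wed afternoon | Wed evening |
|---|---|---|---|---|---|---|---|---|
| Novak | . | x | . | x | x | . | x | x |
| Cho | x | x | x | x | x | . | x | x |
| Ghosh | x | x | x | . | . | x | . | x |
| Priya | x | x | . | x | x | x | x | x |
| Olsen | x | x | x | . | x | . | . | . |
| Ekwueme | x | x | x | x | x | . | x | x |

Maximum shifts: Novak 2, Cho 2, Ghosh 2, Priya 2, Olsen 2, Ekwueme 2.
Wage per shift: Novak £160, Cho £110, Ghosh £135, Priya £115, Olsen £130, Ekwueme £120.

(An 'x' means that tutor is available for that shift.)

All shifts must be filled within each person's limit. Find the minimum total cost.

Wed morning can only be covered by Ghosh and Priya, so that assignment is forced.
Picking the cheapest available tutor for each shift independently would cost £1020, but that ignores the shift limits.
An optimal schedule: Mon afternoon→Ekwueme, Mon evening→Olsen, Tue morning→Cho, Tue afternoon→Cho, Tue evening→Olsen, Wed morning→Priya+Ghosh, Wed afternoon→Priya, Wed evening→Ekwueme.
Total: 120 + 130 + 110 + 110 + 130 + 115 + 135 + 115 + 120 = £1085.

£1085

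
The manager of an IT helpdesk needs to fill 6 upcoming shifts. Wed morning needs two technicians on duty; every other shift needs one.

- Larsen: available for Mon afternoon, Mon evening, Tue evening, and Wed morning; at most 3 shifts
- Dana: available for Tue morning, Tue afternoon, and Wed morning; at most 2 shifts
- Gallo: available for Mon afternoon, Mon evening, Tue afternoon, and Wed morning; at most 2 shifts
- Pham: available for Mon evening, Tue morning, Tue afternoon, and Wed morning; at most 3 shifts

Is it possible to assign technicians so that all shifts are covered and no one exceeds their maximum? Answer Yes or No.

Tue evening can only be covered by Larsen, so that assignment is forced.
One valid schedule: Mon afternoon→Larsen, Mon evening→Larsen, Tue morning→Dana, Tue afternoon→Dana, Tue evening→Larsen, Wed morning→Gallo+Pham.
Loads: Larsen 3/3, Dana 2/2, Gallo 1/2, Pham 1/3 — all within limits.

Yes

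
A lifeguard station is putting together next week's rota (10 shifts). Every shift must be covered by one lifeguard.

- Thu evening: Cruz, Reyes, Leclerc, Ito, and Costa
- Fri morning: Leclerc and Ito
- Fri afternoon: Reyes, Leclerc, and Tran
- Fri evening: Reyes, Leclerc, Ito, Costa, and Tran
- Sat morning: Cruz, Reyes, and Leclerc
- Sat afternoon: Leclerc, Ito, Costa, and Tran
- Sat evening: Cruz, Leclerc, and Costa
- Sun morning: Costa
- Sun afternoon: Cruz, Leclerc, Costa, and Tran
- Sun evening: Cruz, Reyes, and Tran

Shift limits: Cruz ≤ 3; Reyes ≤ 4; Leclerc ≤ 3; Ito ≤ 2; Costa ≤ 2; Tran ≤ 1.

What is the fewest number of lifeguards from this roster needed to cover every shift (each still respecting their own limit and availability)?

10 slots to fill and no one can take more than 4, so at least ⌈10/4⌉ = 3 lifeguards are needed.
No set of 3 lifeguards can cover every shift (each such set leaves at least one shift with no one available or exceeds a cap).
Cruz, Reyes, Leclerc, and Costa alone can cover everything: Thu evening→Reyes, Fri morning→Leclerc, Fri afternoon→Reyes, Fri evening→Reyes, Sat morning→Cruz, Sat afternoon→Leclerc, Sat evening→Cruz, Sun morning→Costa, Sun afternoon→Leclerc, Sun evening→Cruz.

4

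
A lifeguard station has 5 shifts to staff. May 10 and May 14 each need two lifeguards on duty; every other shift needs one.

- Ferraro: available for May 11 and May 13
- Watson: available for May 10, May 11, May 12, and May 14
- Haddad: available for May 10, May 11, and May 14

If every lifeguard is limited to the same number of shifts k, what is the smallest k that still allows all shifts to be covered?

With 3 lifeguards and 7 worker-slots to fill, someone must work at least ⌈7/3⌉ = 3 shifts, so k ≥ 3.
k = 3 works: May 10→Watson+Haddad, May 11→Ferraro, May 12→Watson, May 13→Ferraro, May 14→Watson+Haddad.
Loads: Ferraro 2, Watson 3, Haddad 2 — all ≤ 3.

3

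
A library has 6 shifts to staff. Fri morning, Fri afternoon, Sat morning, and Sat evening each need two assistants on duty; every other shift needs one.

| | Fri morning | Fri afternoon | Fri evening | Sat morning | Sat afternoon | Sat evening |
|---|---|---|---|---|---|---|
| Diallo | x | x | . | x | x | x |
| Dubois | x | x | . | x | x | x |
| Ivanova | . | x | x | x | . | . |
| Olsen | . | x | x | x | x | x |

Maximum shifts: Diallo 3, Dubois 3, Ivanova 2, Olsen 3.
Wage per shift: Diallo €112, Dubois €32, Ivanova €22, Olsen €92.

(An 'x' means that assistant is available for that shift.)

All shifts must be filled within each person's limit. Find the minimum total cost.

€640

Fri morning can only be covered by Diallo and Dubois, so that assignment is forced.
Picking the cheapest available assistant for each shift independently would cost €430, but that ignores the shift limits.
An optimal schedule: Fri morning→Dubois+Diallo, Fri afternoon→Ivanova+Olsen, Fri evening→Ivanova, Sat morning→Olsen+Diallo, Sat afternoon→Dubois, Sat evening→Dubois+Olsen.
Total: 32 + 112 + 22 + 92 + 22 + 92 + 112 + 32 + 32 + 92 = €640.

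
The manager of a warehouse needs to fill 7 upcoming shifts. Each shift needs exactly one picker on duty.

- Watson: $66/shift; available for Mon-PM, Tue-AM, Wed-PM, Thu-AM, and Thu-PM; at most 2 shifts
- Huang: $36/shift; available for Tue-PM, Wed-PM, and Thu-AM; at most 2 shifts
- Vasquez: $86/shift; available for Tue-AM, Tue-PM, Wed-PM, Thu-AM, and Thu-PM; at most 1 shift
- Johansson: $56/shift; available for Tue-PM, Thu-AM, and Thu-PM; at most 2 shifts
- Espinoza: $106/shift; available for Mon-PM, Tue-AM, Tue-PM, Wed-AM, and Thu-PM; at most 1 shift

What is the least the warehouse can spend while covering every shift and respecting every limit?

Wed-AM can only be covered by Espinoza, so that assignment is forced.
Picking the cheapest available picker for each shift independently would cost $402, but that ignores the shift limits.
An optimal schedule: Mon-PM→Watson, Tue-AM→Watson, Tue-PM→Huang, Wed-AM→Espinoza, Wed-PM→Huang, Thu-AM→Johansson, Thu-PM→Johansson.
Total: 66 + 66 + 36 + 106 + 36 + 56 + 56 = $422.

$422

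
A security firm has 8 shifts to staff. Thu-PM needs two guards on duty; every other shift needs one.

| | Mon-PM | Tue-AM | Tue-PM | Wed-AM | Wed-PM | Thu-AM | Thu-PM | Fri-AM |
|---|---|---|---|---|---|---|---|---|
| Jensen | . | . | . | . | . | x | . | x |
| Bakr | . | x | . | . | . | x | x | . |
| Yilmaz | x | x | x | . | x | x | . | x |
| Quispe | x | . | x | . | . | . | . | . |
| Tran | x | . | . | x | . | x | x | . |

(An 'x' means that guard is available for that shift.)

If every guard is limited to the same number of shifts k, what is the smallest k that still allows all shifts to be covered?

With 5 guards and 9 worker-slots to fill, someone must work at least ⌈9/5⌉ = 2 shifts, so k ≥ 2.
k = 2 works: Mon-PM→Quispe, Tue-AM→Bakr, Tue-PM→Yilmaz, Wed-AM→Tran, Wed-PM→Yilmaz, Thu-AM→Jensen, Thu-PM→Bakr+Tran, Fri-AM→Jensen.
Loads: Jensen 2, Bakr 2, Yilmaz 2, Quispe 1, Tran 2 — all ≤ 2.

2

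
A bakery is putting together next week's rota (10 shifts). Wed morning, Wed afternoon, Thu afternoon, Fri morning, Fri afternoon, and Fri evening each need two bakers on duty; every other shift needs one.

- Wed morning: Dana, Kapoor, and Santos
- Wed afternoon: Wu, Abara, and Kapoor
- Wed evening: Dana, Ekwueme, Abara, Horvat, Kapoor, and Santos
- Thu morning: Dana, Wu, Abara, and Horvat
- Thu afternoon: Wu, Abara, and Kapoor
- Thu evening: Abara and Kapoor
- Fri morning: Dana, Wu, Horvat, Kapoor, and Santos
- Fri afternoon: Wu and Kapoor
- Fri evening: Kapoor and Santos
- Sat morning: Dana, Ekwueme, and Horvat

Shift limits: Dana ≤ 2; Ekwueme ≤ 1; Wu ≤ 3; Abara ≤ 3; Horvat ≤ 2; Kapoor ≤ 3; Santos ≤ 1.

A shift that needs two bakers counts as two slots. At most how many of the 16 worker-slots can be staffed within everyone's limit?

Total capacity across all bakers is 2+1+3+3+2+3+1 = 15, and 16 slots are needed, so at most 15 can be filled.
An assignment achieving 15: Wed morning→Dana+Kapoor, Wed afternoon→Wu+Abara, Wed evening→Ekwueme, Thu morning→Horvat, Thu afternoon→Wu+Abara, Thu evening→Abara, Fri morning→Horvat, Fri afternoon→Wu+Kapoor, Fri evening→Kapoor+Santos, Sat morning→Dana.
Loads: Dana 2/2, Ekwueme 1/1, Wu 3/3, Abara 3/3, Horvat 2/2, Kapoor 3/3, Santos 1/1.

15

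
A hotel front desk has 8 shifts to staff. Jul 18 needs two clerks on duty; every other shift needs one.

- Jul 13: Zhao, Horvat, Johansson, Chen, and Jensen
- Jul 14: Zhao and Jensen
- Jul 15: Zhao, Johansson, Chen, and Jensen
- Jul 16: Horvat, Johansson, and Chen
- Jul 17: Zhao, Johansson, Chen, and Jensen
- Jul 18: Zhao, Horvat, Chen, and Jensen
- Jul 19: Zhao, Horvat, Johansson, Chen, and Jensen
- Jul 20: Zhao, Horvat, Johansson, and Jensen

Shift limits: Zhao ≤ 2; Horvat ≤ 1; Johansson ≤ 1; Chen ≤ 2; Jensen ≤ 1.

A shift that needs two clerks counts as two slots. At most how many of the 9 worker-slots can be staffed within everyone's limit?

Total capacity across all clerks is 2+1+1+2+1 = 7, and 9 slots are needed, so at most 7 can be filled.
An assignment achieving 7: Jul 13→Chen, Jul 14→Zhao, Jul 15→Zhao, Jul 16→Horvat, Jul 17→Johansson, Jul 18→Chen+Jensen.
Loads: Zhao 2/2, Horvat 1/1, Johansson 1/1, Chen 2/2, Jensen 1/1.

7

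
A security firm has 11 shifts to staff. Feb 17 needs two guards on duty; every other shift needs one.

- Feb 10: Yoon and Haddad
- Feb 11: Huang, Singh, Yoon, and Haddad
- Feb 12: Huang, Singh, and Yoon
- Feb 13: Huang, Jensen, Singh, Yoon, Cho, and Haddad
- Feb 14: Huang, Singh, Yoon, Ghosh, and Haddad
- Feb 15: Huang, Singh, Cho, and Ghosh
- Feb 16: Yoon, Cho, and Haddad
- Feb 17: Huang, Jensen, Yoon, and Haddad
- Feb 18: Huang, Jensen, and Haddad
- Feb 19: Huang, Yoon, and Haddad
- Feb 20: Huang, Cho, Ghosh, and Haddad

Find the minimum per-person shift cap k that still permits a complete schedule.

With 7 guards and 12 worker-slots to fill, someone must work at least ⌈12/7⌉ = 2 shifts, so k ≥ 2.
k = 2 works: Feb 10→Yoon, Feb 11→Singh, Feb 12→Huang, Feb 13→Jensen, Feb 14→Ghosh, Feb 15→Singh, Feb 16→Yoon, Feb 17→Jensen+Haddad, Feb 18→Huang, Feb 19→Haddad, Feb 20→Cho.
Loads: Huang 2, Jensen 2, Singh 2, Yoon 2, Cho 1, Ghosh 1, Haddad 2 — all ≤ 2.

2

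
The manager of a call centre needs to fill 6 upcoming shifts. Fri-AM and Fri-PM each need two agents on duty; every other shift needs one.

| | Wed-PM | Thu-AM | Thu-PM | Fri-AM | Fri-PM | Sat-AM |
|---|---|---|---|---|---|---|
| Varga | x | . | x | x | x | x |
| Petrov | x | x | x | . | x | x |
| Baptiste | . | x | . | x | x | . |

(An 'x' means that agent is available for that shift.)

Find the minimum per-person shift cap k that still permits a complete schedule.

With 3 agents and 8 worker-slots to fill, someone must work at least ⌈8/3⌉ = 3 shifts, so k ≥ 3.
k = 3 works: Wed-PM→Varga, Thu-AM→Petrov, Thu-PM→Varga, Fri-AM→Varga+Baptiste, Fri-PM→Petrov+Baptiste, Sat-AM→Petrov.
Loads: Varga 3, Petrov 3, Baptiste 2 — all ≤ 3.

3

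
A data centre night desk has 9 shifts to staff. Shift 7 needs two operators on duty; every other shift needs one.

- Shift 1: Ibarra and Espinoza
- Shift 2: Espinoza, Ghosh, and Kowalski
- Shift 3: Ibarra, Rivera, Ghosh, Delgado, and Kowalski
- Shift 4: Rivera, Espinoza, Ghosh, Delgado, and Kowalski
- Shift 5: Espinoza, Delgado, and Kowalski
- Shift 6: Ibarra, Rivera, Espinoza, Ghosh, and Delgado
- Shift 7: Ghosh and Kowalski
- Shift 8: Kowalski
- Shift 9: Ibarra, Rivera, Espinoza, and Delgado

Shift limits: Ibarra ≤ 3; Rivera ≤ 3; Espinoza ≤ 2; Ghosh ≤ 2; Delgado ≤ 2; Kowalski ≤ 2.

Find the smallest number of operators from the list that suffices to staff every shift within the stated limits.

5

10 slots to fill and no one can take more than 3, so at least ⌈10/3⌉ = 4 operators are needed.
No set of 4 operators can cover every shift (each such set leaves at least one shift with no one available or exceeds a cap).
Ibarra, Rivera, Espinoza, Ghosh, and Kowalski alone can cover everything: Shift 1→Ibarra, Shift 2→Espinoza, Shift 3→Ibarra, Shift 4→Rivera, Shift 5→Espinoza, Shift 6→Rivera, Shift 7→Ghosh+Kowalski, Shift 8→Kowalski, Shift 9→Ibarra.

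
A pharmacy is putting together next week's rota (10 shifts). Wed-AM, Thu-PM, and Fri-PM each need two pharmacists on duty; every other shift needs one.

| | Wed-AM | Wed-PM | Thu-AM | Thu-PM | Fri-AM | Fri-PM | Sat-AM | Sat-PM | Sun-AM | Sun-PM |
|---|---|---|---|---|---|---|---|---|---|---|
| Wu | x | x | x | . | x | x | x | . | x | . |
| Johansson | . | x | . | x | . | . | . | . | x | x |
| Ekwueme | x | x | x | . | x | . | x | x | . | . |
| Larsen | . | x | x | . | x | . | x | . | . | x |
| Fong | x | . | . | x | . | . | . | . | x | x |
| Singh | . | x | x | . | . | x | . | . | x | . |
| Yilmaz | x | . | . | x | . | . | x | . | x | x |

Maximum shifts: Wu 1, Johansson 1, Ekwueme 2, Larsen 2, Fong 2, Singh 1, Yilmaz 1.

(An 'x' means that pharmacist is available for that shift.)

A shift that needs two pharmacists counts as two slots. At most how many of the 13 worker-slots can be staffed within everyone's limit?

10

Total capacity across all pharmacists is 1+1+2+2+2+1+1 = 10, and 13 slots are needed, so at most 10 can be filled.
An assignment achieving 10: Wed-AM→Fong+Yilmaz, Thu-AM→Larsen, Thu-PM→Johansson+Fong, Fri-AM→Ekwueme, Fri-PM→Wu+Singh, Sat-AM→Larsen, Sat-PM→Ekwueme.
Loads: Wu 1/1, Johansson 1/1, Ekwueme 2/2, Larsen 2/2, Fong 2/2, Singh 1/1, Yilmaz 1/1.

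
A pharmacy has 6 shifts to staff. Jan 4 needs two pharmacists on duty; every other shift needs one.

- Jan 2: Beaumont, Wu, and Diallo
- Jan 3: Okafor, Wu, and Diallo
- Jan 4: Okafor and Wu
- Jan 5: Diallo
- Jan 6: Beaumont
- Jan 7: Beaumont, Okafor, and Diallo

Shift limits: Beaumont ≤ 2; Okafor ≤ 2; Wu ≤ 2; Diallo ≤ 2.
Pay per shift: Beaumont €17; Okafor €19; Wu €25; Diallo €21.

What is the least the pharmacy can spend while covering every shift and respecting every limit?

€139

Jan 4 can only be covered by Okafor and Wu, so that assignment is forced.
Jan 5 can only be covered by Diallo, so that assignment is forced.
Jan 6 can only be covered by Beaumont, so that assignment is forced.
Picking the cheapest available pharmacist for each shift independently would cost €135, but that ignores the shift limits.
An optimal schedule: Jan 2→Beaumont, Jan 3→Okafor, Jan 4→Okafor+Wu, Jan 5→Diallo, Jan 6→Beaumont, Jan 7→Diallo.
Total: 17 + 19 + 19 + 25 + 21 + 17 + 21 = €139.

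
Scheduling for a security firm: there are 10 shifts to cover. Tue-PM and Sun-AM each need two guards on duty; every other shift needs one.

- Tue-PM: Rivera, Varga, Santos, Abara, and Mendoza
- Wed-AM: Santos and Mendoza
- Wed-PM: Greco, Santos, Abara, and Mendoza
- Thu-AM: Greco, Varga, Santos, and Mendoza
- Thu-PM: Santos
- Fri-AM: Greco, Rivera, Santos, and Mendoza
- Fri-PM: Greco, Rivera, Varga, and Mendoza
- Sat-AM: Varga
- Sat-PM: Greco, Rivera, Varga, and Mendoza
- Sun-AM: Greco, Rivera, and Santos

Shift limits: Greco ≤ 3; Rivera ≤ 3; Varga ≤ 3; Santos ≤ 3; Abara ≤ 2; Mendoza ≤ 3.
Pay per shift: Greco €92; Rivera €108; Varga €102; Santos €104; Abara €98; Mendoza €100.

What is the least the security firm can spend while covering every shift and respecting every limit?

Thu-PM can only be covered by Santos, so that assignment is forced.
Sat-AM can only be covered by Varga, so that assignment is forced.
Picking the cheapest available guard for each shift independently would cost €1160, but that ignores the shift limits.
An optimal schedule: Tue-PM→Abara+Varga, Wed-AM→Mendoza, Wed-PM→Abara, Thu-AM→Greco, Thu-PM→Santos, Fri-AM→Greco, Fri-PM→Mendoza, Sat-AM→Varga, Sat-PM→Mendoza, Sun-AM→Greco+Santos.
Total: 98 + 102 + 100 + 98 + 92 + 104 + 92 + 100 + 102 + 100 + 92 + 104 = €1184.

€1184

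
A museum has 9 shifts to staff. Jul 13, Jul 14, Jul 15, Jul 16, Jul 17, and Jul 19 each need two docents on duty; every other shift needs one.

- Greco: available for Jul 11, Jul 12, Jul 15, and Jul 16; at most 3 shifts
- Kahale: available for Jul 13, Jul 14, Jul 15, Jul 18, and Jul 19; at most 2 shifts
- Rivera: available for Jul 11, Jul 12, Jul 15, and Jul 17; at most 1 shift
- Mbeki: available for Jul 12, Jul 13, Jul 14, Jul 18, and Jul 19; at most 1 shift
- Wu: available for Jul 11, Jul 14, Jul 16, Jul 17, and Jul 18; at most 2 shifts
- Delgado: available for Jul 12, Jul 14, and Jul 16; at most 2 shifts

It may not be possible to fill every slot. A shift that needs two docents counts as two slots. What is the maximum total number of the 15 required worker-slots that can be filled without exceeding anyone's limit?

11

Total capacity across all docents is 3+2+1+1+2+2 = 11, and 15 slots are needed, so at most 11 can be filled.
An assignment achieving 11: Jul 11→Greco, Jul 12→Delgado, Jul 13→Kahale+Mbeki, Jul 14→Delgado, Jul 15→Greco, Jul 16→Greco+Wu, Jul 17→Rivera+Wu, Jul 19→Kahale.
Loads: Greco 3/3, Kahale 2/2, Rivera 1/1, Mbeki 1/1, Wu 2/2, Delgado 2/2.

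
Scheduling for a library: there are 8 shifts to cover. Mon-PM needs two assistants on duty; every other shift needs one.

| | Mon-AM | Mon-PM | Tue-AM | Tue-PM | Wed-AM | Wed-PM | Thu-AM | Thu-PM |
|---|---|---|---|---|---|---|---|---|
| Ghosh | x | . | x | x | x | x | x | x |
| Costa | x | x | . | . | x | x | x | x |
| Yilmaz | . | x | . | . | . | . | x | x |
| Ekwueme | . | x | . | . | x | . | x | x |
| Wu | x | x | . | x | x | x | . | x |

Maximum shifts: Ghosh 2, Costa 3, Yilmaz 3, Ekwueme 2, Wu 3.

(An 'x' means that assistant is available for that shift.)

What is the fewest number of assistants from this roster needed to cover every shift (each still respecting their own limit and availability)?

9 slots to fill and no one can take more than 3, so at least ⌈9/3⌉ = 3 assistants are needed.
No set of 3 assistants can cover every shift (each such set leaves at least one shift with no one available or exceeds a cap).
Ghosh, Costa, Yilmaz, and Ekwueme alone can cover everything: Mon-AM→Costa, Mon-PM→Costa+Yilmaz, Tue-AM→Ghosh, Tue-PM→Ghosh, Wed-AM→Ekwueme, Wed-PM→Costa, Thu-AM→Yilmaz, Thu-PM→Yilmaz.

4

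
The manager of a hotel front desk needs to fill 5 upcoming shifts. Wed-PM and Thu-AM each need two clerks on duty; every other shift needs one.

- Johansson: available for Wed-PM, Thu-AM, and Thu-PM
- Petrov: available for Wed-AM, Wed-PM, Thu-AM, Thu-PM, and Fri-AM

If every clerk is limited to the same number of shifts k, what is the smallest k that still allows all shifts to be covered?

With 2 clerks and 7 worker-slots to fill, someone must work at least ⌈7/2⌉ = 4 shifts, so k ≥ 4.
k = 4 works: Wed-AM→Petrov, Wed-PM→Johansson+Petrov, Thu-AM→Johansson+Petrov, Thu-PM→Johansson, Fri-AM→Petrov.
Loads: Johansson 3, Petrov 4 — all ≤ 4.

4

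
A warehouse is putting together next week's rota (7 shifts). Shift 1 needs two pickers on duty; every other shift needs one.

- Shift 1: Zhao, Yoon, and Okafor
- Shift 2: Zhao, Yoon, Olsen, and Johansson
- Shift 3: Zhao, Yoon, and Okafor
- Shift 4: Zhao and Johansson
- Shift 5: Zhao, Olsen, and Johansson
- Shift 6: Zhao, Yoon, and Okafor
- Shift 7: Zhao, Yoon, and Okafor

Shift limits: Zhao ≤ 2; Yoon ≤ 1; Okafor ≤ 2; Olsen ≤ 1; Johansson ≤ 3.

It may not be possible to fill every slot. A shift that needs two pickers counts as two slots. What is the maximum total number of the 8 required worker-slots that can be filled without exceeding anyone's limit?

Total capacity across all pickers is 2+1+2+1+3 = 9, and 8 slots are needed, so at most 8 can be filled.
An assignment achieving 8: Shift 1→Zhao+Yoon, Shift 2→Johansson, Shift 3→Zhao, Shift 4→Johansson, Shift 5→Olsen, Shift 6→Okafor, Shift 7→Okafor.
Loads: Zhao 2/2, Yoon 1/1, Okafor 2/2, Olsen 1/1, Johansson 2/3.

8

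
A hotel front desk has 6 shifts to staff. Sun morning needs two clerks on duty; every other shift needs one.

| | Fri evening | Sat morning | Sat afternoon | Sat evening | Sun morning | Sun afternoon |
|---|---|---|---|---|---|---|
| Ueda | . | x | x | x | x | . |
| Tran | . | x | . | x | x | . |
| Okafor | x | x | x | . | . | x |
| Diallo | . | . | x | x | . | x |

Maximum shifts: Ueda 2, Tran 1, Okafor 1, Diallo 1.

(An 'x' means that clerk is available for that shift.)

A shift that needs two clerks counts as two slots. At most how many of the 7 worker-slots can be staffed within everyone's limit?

Total capacity across all clerks is 2+1+1+1 = 5, and 7 slots are needed, so at most 5 can be filled.
An assignment achieving 5: Fri evening→Okafor, Sat morning→Ueda, Sun morning→Ueda+Tran, Sun afternoon→Diallo.
Loads: Ueda 2/2, Tran 1/1, Okafor 1/1, Diallo 1/1.

5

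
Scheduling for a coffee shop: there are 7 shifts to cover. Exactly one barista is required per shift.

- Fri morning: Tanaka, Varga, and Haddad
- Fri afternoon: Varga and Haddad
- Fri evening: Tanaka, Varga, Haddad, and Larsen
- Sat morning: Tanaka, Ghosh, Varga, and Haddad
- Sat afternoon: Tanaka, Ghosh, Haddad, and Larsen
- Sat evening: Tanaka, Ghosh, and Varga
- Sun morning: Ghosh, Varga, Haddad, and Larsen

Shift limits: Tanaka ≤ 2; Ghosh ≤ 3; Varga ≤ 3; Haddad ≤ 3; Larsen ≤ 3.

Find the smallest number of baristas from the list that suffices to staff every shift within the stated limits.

3

7 slots to fill and no one can take more than 3, so at least ⌈7/3⌉ = 3 baristas are needed.
Tanaka, Ghosh, and Varga alone can cover everything: Fri morning→Tanaka, Fri afternoon→Varga, Fri evening→Tanaka, Sat morning→Ghosh, Sat afternoon→Ghosh, Sat evening→Varga, Sun morning→Ghosh.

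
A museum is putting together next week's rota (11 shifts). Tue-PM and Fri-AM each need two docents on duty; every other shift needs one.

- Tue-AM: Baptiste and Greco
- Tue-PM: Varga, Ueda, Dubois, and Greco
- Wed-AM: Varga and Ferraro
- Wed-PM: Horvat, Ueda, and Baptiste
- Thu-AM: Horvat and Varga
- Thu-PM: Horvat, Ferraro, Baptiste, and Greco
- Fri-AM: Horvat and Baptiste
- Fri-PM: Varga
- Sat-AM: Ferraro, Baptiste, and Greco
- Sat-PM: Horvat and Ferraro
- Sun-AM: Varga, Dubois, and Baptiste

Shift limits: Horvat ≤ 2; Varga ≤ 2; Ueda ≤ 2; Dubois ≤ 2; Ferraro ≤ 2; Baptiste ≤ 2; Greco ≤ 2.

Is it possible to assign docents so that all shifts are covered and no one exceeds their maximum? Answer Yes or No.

Fri-AM can only be covered by Horvat and Baptiste, so that assignment is forced.
Fri-PM can only be covered by Varga, so that assignment is forced.
One valid schedule: Tue-AM→Baptiste, Tue-PM→Ueda+Dubois, Wed-AM→Varga, Wed-PM→Ueda, Thu-AM→Horvat, Thu-PM→Greco, Fri-AM→Horvat+Baptiste, Fri-PM→Varga, Sat-AM→Ferraro, Sat-PM→Ferraro, Sun-AM→Dubois.
Loads: Horvat 2/2, Varga 2/2, Ueda 2/2, Dubois 2/2, Ferraro 2/2, Baptiste 2/2, Greco 1/2 — all within limits.

Yes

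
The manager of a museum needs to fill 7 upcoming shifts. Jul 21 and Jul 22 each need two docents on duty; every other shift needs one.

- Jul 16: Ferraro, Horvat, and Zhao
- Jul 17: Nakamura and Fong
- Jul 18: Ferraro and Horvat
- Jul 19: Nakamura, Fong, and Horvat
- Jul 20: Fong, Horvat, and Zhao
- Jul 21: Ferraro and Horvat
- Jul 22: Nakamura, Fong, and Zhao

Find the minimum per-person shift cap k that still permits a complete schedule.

2

With 5 docents and 9 worker-slots to fill, someone must work at least ⌈9/5⌉ = 2 shifts, so k ≥ 2.
k = 2 works: Jul 16→Horvat, Jul 17→Nakamura, Jul 18→Ferraro, Jul 19→Nakamura, Jul 20→Fong, Jul 21→Ferraro+Horvat, Jul 22→Fong+Zhao.
Loads: Ferraro 2, Nakamura 2, Fong 2, Horvat 2, Zhao 1 — all ≤ 2.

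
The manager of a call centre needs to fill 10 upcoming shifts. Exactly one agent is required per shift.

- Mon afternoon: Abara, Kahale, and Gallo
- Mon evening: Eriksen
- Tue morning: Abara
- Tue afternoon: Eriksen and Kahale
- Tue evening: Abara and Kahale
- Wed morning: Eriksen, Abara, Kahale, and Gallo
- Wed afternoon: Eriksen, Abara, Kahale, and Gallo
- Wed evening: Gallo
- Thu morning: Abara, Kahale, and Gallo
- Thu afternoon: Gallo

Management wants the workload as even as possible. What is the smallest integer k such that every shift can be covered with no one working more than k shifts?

With 4 agents and 10 worker-slots to fill, someone must work at least ⌈10/4⌉ = 3 shifts, so k ≥ 3.
k = 3 works: Mon afternoon→Abara, Mon evening→Eriksen, Tue morning→Abara, Tue afternoon→Eriksen, Tue evening→Abara, Wed morning→Eriksen, Wed afternoon→Kahale, Wed evening→Gallo, Thu morning→Kahale, Thu afternoon→Gallo.
Loads: Eriksen 3, Abara 3, Kahale 2, Gallo 2 — all ≤ 3.

3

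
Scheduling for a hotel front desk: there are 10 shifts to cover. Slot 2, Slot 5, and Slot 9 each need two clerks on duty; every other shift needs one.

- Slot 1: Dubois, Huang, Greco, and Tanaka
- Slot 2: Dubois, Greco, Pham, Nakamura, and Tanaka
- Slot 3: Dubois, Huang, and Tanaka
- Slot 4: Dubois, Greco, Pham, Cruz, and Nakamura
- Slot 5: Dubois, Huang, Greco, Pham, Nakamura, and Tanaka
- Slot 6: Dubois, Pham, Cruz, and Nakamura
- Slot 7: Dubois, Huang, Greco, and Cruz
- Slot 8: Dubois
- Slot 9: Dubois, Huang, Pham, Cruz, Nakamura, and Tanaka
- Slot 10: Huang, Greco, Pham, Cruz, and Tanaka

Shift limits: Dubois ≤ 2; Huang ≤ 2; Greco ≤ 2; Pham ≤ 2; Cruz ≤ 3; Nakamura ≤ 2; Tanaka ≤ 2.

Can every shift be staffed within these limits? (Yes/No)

Yes

Slot 8 can only be covered by Dubois, so that assignment is forced.
One valid schedule: Slot 1→Huang, Slot 2→Pham+Nakamura, Slot 3→Dubois, Slot 4→Greco, Slot 5→Nakamura+Tanaka, Slot 6→Pham, Slot 7→Huang, Slot 8→Dubois, Slot 9→Cruz+Tanaka, Slot 10→Greco.
Loads: Dubois 2/2, Huang 2/2, Greco 2/2, Pham 2/2, Cruz 1/3, Nakamura 2/2, Tanaka 2/2 — all within limits.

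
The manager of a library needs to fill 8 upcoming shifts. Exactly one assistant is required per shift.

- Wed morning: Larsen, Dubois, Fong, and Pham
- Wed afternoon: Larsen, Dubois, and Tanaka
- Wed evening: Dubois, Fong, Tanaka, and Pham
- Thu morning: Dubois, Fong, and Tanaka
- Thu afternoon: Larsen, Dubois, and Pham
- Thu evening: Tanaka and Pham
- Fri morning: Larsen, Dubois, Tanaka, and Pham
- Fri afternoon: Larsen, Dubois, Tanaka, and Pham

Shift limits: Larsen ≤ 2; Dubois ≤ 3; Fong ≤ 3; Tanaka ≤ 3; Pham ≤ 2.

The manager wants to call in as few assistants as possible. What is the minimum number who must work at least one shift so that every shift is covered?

3

8 slots to fill and no one can take more than 3, so at least ⌈8/3⌉ = 3 assistants are needed.
Larsen, Dubois, and Tanaka alone can cover everything: Wed morning→Larsen, Wed afternoon→Dubois, Wed evening→Dubois, Thu morning→Dubois, Thu afternoon→Larsen, Thu evening→Tanaka, Fri morning→Tanaka, Fri afternoon→Tanaka.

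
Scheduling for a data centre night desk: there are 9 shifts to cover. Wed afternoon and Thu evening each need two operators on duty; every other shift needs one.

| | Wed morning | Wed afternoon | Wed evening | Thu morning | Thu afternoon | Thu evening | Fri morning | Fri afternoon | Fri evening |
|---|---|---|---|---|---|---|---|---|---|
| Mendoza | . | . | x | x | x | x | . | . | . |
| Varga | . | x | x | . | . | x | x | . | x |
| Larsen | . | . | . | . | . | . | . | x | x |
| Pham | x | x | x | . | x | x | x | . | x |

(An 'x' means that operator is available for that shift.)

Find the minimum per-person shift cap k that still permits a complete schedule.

3

With 4 operators and 11 worker-slots to fill, someone must work at least ⌈11/4⌉ = 3 shifts, so k ≥ 3.
k = 3 works: Wed morning→Pham, Wed afternoon→Varga+Pham, Wed evening→Mendoza, Thu morning→Mendoza, Thu afternoon→Mendoza, Thu evening→Varga+Pham, Fri morning→Varga, Fri afternoon→Larsen, Fri evening→Larsen.
Loads: Mendoza 3, Varga 3, Larsen 2, Pham 3 — all ≤ 3.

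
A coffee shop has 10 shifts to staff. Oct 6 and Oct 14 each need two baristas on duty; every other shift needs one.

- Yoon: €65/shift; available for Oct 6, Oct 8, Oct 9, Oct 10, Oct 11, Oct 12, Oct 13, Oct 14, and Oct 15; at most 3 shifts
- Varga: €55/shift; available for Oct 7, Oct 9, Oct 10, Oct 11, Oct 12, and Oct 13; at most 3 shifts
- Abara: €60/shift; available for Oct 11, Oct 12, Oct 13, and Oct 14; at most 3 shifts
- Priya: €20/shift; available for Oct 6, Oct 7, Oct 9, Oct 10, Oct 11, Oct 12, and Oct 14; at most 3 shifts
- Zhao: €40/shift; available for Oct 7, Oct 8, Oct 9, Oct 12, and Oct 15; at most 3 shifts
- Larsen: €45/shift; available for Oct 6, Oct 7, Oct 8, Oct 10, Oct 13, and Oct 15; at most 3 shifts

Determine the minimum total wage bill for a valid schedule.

Picking the cheapest available barista for each shift independently would cost €370, but that ignores the shift limits.
An optimal schedule: Oct 6→Priya+Larsen, Oct 7→Priya, Oct 8→Zhao, Oct 9→Zhao, Oct 10→Larsen, Oct 11→Varga, Oct 12→Varga, Oct 13→Larsen, Oct 14→Priya+Abara, Oct 15→Zhao.
Total: 20 + 45 + 20 + 40 + 40 + 45 + 55 + 55 + 45 + 20 + 60 + 40 = €485.

€485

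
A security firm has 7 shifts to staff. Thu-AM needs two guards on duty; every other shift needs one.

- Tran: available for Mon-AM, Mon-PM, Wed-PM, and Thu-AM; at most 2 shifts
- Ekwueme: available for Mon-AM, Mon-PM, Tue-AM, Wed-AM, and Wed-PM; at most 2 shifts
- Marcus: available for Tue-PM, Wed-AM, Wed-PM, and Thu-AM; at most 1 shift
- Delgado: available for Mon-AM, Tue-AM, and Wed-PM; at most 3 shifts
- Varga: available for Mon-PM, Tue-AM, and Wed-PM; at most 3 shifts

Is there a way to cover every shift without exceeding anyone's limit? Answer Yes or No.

No

Total capacity is 11 and 8 slots are needed, so capacity alone doesn't rule it out.
Shifts {Tue-PM, Thu-AM} need 3 worker-slots in total, but the guards available for any of those shifts (Tran and Marcus) can supply at most 2 among them. So no valid schedule exists.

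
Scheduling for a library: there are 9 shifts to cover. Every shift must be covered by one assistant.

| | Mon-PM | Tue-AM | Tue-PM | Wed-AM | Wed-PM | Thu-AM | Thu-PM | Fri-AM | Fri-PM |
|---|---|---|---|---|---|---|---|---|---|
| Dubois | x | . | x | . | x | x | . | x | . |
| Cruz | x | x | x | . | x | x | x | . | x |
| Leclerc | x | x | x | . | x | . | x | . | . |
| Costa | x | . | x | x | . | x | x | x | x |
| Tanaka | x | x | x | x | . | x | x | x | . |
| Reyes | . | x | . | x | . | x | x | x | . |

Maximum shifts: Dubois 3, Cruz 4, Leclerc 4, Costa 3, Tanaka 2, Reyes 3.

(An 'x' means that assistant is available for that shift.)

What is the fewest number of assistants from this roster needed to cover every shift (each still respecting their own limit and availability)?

9 slots to fill and no one can take more than 4, so at least ⌈9/4⌉ = 3 assistants are needed.
Dubois, Cruz, and Costa alone can cover everything: Mon-PM→Dubois, Tue-AM→Cruz, Tue-PM→Cruz, Wed-AM→Costa, Wed-PM→Dubois, Thu-AM→Costa, Thu-PM→Cruz, Fri-AM→Dubois, Fri-PM→Cruz.

3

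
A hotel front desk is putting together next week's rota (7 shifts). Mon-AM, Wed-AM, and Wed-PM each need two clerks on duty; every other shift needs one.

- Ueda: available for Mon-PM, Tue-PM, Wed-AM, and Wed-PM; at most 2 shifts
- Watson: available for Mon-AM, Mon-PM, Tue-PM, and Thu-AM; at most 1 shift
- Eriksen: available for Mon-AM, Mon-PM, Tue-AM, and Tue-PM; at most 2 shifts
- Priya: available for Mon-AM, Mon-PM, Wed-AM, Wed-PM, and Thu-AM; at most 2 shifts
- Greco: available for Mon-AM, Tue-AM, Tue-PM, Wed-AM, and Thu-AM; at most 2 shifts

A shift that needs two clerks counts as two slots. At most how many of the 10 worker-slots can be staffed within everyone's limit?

Total capacity across all clerks is 2+1+2+2+2 = 9, and 10 slots are needed, so at most 9 can be filled.
An assignment achieving 9: Mon-AM→Eriksen+Greco, Tue-AM→Eriksen, Tue-PM→Greco, Wed-AM→Ueda+Priya, Wed-PM→Ueda+Priya, Thu-AM→Watson.
Loads: Ueda 2/2, Watson 1/1, Eriksen 2/2, Priya 2/2, Greco 2/2.

9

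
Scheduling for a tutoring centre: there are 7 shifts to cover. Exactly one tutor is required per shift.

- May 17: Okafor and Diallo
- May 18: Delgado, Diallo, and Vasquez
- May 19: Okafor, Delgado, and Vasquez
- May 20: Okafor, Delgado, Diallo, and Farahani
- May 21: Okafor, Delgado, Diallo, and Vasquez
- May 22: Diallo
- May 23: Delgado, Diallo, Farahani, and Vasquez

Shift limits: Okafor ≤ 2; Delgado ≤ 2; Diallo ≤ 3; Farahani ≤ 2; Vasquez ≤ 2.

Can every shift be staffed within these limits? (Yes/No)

Yes

May 22 can only be covered by Diallo, so that assignment is forced.
One valid schedule: May 17→Okafor, May 18→Delgado, May 19→Okafor, May 20→Delgado, May 21→Diallo, May 22→Diallo, May 23→Diallo.
Loads: Okafor 2/2, Delgado 2/2, Diallo 3/3, Farahani 0/2, Vasquez 0/2 — all within limits.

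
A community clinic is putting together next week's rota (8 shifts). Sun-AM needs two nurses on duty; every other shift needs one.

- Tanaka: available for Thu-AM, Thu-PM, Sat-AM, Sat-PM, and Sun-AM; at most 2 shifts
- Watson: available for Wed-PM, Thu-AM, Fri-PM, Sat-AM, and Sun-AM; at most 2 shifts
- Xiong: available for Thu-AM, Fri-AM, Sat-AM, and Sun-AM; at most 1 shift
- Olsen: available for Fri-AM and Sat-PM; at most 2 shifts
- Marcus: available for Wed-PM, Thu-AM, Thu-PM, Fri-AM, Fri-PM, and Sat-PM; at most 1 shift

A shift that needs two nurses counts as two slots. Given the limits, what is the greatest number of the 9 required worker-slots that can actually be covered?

Total capacity across all nurses is 2+2+1+2+1 = 8, and 9 slots are needed, so at most 8 can be filled.
An assignment achieving 8: Wed-PM→Watson, Thu-AM→Marcus, Thu-PM→Tanaka, Fri-AM→Olsen, Fri-PM→Watson, Sat-AM→Tanaka, Sat-PM→Olsen, Sun-AM→Xiong.
Loads: Tanaka 2/2, Watson 2/2, Xiong 1/1, Olsen 2/2, Marcus 1/1.

8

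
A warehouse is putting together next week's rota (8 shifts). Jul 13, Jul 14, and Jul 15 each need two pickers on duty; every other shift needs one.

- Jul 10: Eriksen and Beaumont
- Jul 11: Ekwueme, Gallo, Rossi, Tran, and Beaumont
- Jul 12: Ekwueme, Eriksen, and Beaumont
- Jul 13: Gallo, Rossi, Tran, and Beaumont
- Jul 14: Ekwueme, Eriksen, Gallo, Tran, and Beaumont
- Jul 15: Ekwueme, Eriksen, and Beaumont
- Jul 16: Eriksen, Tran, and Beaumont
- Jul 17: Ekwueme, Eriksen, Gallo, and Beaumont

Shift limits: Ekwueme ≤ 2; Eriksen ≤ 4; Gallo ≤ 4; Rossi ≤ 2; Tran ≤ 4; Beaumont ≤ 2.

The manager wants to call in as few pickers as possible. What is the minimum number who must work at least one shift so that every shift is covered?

11 slots to fill and no one can take more than 4, so at least ⌈11/4⌉ = 3 pickers are needed.
No set of 3 pickers can cover every shift (each such set leaves at least one shift with no one available or exceeds a cap).
Ekwueme, Eriksen, Gallo, and Rossi alone can cover everything: Jul 10→Eriksen, Jul 11→Gallo, Jul 12→Ekwueme, Jul 13→Gallo+Rossi, Jul 14→Eriksen+Gallo, Jul 15→Ekwueme+Eriksen, Jul 16→Eriksen, Jul 17→Gallo.

4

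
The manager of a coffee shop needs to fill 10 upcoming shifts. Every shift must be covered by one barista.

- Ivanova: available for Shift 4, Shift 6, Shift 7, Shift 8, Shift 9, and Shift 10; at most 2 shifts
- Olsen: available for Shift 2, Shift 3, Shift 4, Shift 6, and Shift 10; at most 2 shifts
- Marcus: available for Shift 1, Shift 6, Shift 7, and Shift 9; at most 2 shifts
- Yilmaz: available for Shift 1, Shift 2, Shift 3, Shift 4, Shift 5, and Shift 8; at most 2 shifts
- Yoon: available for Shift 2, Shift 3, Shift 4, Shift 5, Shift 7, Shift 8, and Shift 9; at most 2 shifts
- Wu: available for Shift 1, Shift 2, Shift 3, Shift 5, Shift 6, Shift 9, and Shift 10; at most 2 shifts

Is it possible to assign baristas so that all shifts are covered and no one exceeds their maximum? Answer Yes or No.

Yes

One valid schedule: Shift 1→Marcus, Shift 2→Olsen, Shift 3→Yilmaz, Shift 4→Yoon, Shift 5→Yilmaz, Shift 6→Marcus, Shift 7→Ivanova, Shift 8→Ivanova, Shift 9→Yoon, Shift 10→Olsen.
Loads: Ivanova 2/2, Olsen 2/2, Marcus 2/2, Yilmaz 2/2, Yoon 2/2, Wu 0/2 — all within limits.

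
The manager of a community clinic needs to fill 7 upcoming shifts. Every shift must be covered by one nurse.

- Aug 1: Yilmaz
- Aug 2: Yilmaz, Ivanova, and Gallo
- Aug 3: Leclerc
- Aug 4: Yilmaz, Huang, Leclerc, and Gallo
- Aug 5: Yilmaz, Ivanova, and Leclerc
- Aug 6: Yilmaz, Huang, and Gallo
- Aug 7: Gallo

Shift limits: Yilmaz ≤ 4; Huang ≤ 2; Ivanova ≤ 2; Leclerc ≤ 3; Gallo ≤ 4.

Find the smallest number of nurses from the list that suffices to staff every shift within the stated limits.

3

7 slots to fill and no one can take more than 4, so at least ⌈7/4⌉ = 2 nurses are needed.
Shifts {Aug 1, Aug 3, Aug 7} need 3 slots, but among the nurses available for them (Yilmaz, Leclerc, and Gallo) any 2 together supply at most 2. So 2 nurses are not enough.
Yilmaz, Leclerc, and Gallo alone can cover everything: Aug 1→Yilmaz, Aug 2→Yilmaz, Aug 3→Leclerc, Aug 4→Leclerc, Aug 5→Yilmaz, Aug 6→Yilmaz, Aug 7→Gallo.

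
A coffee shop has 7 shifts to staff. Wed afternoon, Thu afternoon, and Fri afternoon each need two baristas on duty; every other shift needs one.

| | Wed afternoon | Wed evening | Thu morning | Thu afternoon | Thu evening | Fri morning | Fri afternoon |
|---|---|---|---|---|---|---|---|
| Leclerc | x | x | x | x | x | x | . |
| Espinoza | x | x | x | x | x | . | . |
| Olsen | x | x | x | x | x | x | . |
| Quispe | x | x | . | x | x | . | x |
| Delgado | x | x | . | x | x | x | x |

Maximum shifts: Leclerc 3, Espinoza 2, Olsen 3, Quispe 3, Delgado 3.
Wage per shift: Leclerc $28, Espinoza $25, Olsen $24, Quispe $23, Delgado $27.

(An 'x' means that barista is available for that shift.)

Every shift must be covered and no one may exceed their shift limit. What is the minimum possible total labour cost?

$245

Fri afternoon can only be covered by Quispe and Delgado, so that assignment is forced.
Picking the cheapest available barista for each shift independently would cost $238, but that ignores the shift limits.
An optimal schedule: Wed afternoon→Olsen+Espinoza, Wed evening→Quispe, Thu morning→Olsen, Thu afternoon→Espinoza+Delgado, Thu evening→Quispe, Fri morning→Olsen, Fri afternoon→Quispe+Delgado.
Total: 24 + 25 + 23 + 24 + 25 + 27 + 23 + 24 + 23 + 27 = $245.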